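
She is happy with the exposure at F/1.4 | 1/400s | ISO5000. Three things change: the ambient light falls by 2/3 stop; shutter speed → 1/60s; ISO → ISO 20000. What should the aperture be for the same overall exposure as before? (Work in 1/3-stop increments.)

Scene light: 2/3 stop darker.
Shutter speed: 1/400 → 1/320 → 1/250 → 1/200 → 1/160 → 1/125 → 1/100 → 1/80 → 1/60 — 2 2/3 stops longer (brighter).
ISO: 5000 → 6400 → 8000 → 10000 → 12800 → 16000 → 20000 — 2 stops raised (brighter).
Net so far: 4 stops brighter. Aperture: f/1.4 → f/1.6 → f/1.8 → f/2 → f/2.2 → f/2.5 → f/2.8 → f/3.2 → f/3.5 → f/4 → f/4.5 → f/5 → f/5.6.

f/5.6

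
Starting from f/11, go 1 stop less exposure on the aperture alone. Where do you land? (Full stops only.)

f/16

Aperture: f/11 → f/16 — 1 stop narrower (darker).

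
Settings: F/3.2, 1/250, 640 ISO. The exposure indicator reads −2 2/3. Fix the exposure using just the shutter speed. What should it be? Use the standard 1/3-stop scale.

1/40s

Underexposed by 2 2/3 stops → need 2 2/3 stops brighter.
Shutter speed: 1/250 → 1/200 → 1/160 → 1/125 → 1/100 → 1/80 → 1/60 → 1/50 → 1/40.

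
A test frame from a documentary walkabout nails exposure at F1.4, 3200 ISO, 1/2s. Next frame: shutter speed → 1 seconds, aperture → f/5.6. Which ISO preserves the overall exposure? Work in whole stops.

Shutter speed: 1/2 → 1 — 1 stop slower (brighter).
Aperture: f/1.4 → f/2 → f/2.8 → f/4 → f/5.6 — 4 stops stopped down (darker).
Net change so far: 3 stops darker. Offset with the ISO: 3200 → 6400 → 12800 → 25600.

ISO 25600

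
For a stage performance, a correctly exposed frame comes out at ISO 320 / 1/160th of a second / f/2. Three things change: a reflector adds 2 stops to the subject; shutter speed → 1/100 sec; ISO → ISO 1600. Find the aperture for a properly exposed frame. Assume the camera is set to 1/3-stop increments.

f/11

Scene light: 2 stops brighter.
Shutter speed: 1/160 → 1/125 → 1/100 — 2/3 stop longer (brighter).
ISO: 320 → 400 → 500 → 640 → 800 → 1000 → 1250 → 1600 — 2 1/3 stops higher (brighter).
Net so far: 5 stops brighter. Aperture: f/2 → f/2.2 → f/2.5 → f/2.8 → f/3.2 → f/3.5 → f/4 → f/4.5 → f/5 → f/5.6 → f/6.3 → f/7.1 → f/8 → f/9 → f/10 → f/11.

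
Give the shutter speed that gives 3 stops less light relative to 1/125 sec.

Shutter speed: 1/125 → 1/250 → 1/500 → 1/1000 — 3 stops faster (darker).

1/1000s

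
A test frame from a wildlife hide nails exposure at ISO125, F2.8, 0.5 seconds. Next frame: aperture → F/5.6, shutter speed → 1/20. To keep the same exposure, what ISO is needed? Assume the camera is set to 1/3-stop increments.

ISO 5000

Aperture: f/2.8 → f/3.2 → f/3.5 → f/4 → f/4.5 → f/5 → f/5.6 — 2 stops narrower (darker).
Shutter speed: 0.5 → 0.4 → 0.3 → 1/4 → 1/5 → 1/6 → 1/8 → 1/10 → 1/13 → 1/15 → 1/20 — 3 1/3 stops shorter (darker).
Net change so far: 5 1/3 stops darker. Offset with the ISO: 125 → 160 → 200 → 250 → 320 → 400 → 500 → 640 → 800 → 1000 → 1250 → 1600 → 2000 → 2500 → 3200 → 4000 → 5000.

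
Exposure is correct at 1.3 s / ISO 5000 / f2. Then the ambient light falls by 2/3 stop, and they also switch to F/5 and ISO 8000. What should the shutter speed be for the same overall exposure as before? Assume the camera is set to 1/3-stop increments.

8 s

Scene light: 2/3 stop darker.
Aperture: f/2 → f/2.2 → f/2.5 → f/2.8 → f/3.2 → f/3.5 → f/4 → f/4.5 → f/5 — 2 2/3 stops narrower (darker).
ISO: 5000 → 6400 → 8000 — 2/3 stop raised (brighter).
Net so far: 2 2/3 stops darker. Shutter speed: 1.3 → 1.6 → 2 → 2.5 → 3.2 → 4 → 5 → 6 → 8.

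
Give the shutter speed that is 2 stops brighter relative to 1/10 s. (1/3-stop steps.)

0.4 s

Shutter speed: 1/10 → 1/8 → 1/6 → 1/5 → 1/4 → 0.3 → 0.4 — 2 stops longer (brighter).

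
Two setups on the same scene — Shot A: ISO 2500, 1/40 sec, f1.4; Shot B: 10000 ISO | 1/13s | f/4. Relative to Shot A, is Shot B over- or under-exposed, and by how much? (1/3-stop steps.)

2/3 stop brighter

Aperture: f/1.4 → f/1.6 → f/1.8 → f/2 → f/2.2 → f/2.5 → f/2.8 → f/3.2 → f/3.5 → f/4 — 3 stops narrower (darker).
Shutter speed: 1/40 → 1/30 → 1/25 → 1/20 → 1/15 → 1/13 — 1 2/3 stops longer (brighter).
ISO: 2500 → 3200 → 4000 → 5000 → 6400 → 8000 → 10000 — 2 stops higher (brighter).
Net: −3 +1 2/3 +2 = +2/3 stops.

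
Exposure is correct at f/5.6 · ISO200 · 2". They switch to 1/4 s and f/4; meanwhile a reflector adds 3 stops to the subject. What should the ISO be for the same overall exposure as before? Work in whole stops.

ISO 100

Scene light: 3 stops brighter.
Shutter speed: 2 → 1 → 1/2 → 1/4 — 3 stops faster (darker).
Aperture: f/5.6 → f/4 — 1 stop larger aperture (brighter).
Net so far: 1 stop brighter. ISO: 200 → 100.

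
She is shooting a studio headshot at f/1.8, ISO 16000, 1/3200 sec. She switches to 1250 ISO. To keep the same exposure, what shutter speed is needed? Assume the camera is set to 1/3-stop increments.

1/250s

ISO: 16000 → 12800 → 10000 → 8000 → 6400 → 5000 → 4000 → 3200 → 2500 → 2000 → 1600 → 1250 — 3 2/3 stops dropped (darker).
Need 3 2/3 stops brighter from the shutter speed: 1/3200 → 1/2500 → 1/2000 → 1/1600 → 1/1250 → 1/1000 → 1/800 → 1/640 → 1/500 → 1/400 → 1/320 → 1/250.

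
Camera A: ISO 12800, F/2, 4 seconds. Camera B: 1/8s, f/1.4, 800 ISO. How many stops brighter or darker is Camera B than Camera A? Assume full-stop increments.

8 stops darker

Aperture: f/2 → f/1.4 — 1 stop larger aperture (brighter).
Shutter speed: 4 → 2 → 1 → 1/2 → 1/4 → 1/8 — 5 stops shorter (darker).
ISO: 12800 → 6400 → 3200 → 1600 → 800 — 4 stops dropped (darker).
Net: +1 −5 −4 = −8 stops.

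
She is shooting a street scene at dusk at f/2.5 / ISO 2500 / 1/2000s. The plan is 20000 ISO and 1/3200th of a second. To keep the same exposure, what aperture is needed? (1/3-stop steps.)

ISO: 2500 → 3200 → 4000 → 5000 → 6400 → 8000 → 10000 → 12800 → 16000 → 20000 — 3 stops higher (brighter).
Shutter speed: 1/2000 → 1/2500 → 1/3200 — 2/3 stop shorter (darker).
Net change so far: 2 1/3 stops brighter. Offset with the aperture: f/2.5 → f/2.8 → f/3.2 → f/3.5 → f/4 → f/4.5 → f/5 → f/5.6.

f/5.6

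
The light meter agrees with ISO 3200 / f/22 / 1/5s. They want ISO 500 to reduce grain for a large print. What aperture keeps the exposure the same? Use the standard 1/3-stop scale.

ISO: 3200 → 2500 → 2000 → 1600 → 1250 → 1000 → 800 → 640 → 500 — 2 2/3 stops dropped (darker).
Need 2 2/3 stops brighter from the aperture: f/22 → f/20 → f/18 → f/16 → f/14 → f/13 → f/11 → f/10 → f/9.

f/9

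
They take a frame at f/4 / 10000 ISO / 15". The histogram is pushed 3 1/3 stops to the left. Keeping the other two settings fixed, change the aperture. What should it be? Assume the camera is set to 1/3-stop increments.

f/1.2

Underexposed by 3 1/3 stops → need 3 1/3 stops brighter.
Aperture: f/4 → f/3.5 → f/3.2 → f/2.8 → f/2.5 → f/2.2 → f/2 → f/1.8 → f/1.6 → f/1.4 → f/1.2.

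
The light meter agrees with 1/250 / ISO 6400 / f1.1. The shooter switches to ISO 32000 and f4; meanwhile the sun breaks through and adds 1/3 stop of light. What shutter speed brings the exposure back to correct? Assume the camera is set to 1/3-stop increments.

1/125s

Scene light: 1/3 stop brighter.
ISO: 6400 → 8000 → 10000 → 12800 → 16000 → 20000 → 25600 → 32000 — 2 1/3 stops raised (brighter).
Aperture: f/1.1 → f/1.2 → f/1.4 → f/1.6 → f/1.8 → f/2 → f/2.2 → f/2.5 → f/2.8 → f/3.2 → f/3.5 → f/4 — 3 2/3 stops stopped down (darker).
Net so far: 1 stop darker. Shutter speed: 1/250 → 1/200 → 1/160 → 1/125.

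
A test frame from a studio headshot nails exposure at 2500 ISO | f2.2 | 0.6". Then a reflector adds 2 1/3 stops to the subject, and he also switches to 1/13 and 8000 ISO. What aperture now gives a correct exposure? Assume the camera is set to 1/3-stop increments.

f/3.2

Scene light: 2 1/3 stops brighter.
Shutter speed: 0.6 → 0.5 → 0.4 → 0.3 → 1/4 → 1/5 → 1/6 → 1/8 → 1/10 → 1/13 — 3 stops shorter (darker).
ISO: 2500 → 3200 → 4000 → 5000 → 6400 → 8000 — 1 2/3 stops higher (brighter).
Net so far: 1 stop brighter. Aperture: f/2.2 → f/2.5 → f/2.8 → f/3.2.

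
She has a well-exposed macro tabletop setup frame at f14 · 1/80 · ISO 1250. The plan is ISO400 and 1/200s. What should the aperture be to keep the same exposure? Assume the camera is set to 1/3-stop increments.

f/5

ISO: 1250 → 1000 → 800 → 640 → 500 → 400 — 1 2/3 stops dropped (darker).
Shutter speed: 1/80 → 1/100 → 1/125 → 1/160 → 1/200 — 1 1/3 stops shorter (darker).
Net change so far: 3 stops darker. Offset with the aperture: f/14 → f/13 → f/11 → f/10 → f/9 → f/8 → f/7.1 → f/6.3 → f/5.6 → f/5.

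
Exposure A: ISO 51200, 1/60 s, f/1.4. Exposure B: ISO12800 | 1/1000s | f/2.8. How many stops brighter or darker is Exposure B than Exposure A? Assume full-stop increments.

Aperture: f/1.4 → f/2 → f/2.8 — 2 stops narrower (darker).
Shutter speed: 1/60 → 1/125 → 1/250 → 1/500 → 1/1000 — 4 stops shorter (darker).
ISO: 51200 → 25600 → 12800 — 2 stops lower (darker).
Net: −2 −4 −2 = −8 stops.

8 stops darker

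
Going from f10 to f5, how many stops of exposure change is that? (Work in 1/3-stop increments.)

f/10 → f/9 → f/8 → f/7.1 → f/6.3 → f/5.6 → f/5 — count the steps: 6 third-stops = 2 stops.

2 stops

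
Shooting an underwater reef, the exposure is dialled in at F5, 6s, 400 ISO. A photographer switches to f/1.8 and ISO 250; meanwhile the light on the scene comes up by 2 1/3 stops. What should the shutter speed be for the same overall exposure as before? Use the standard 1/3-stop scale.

Scene light: 2 1/3 stops brighter.
Aperture: f/5 → f/4.5 → f/4 → f/3.5 → f/3.2 → f/2.8 → f/2.5 → f/2.2 → f/2 → f/1.8 — 3 stops wider (brighter).
ISO: 400 → 320 → 250 — 2/3 stop dropped (darker).
Net so far: 4 2/3 stops brighter. Shutter speed: 6 → 5 → 4 → 3.2 → 2.5 → 2 → 1.6 → 1.3 → 1 → 0.8 → 0.6 → 0.5 → 0.4 → 0.3 → 1/4.

1/4s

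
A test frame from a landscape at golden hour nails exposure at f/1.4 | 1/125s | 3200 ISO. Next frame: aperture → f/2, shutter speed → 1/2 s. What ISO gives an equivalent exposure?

ISO 100

Aperture: f/1.4 → f/2 — 1 stop smaller aperture (darker).
Shutter speed: 1/125 → 1/60 → 1/30 → 1/15 → 1/8 → 1/4 → 1/2 — 6 stops longer (brighter).
Net change so far: 5 stops brighter. Offset with the ISO: 3200 → 1600 → 800 → 400 → 200 → 100.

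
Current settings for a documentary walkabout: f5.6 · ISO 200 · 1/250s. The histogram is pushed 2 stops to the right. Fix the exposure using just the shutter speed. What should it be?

Overexposed by 2 stops → need 2 stops darker.
Shutter speed: 1/250 → 1/500 → 1/1000.

1/1000s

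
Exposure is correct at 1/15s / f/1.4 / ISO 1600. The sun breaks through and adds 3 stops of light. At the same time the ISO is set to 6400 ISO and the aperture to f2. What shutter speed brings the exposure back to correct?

1/250s

Scene light: 3 stops brighter.
ISO: 1600 → 3200 → 6400 — 2 stops higher (brighter).
Aperture: f/1.4 → f/2 — 1 stop stopped down (darker).
Net so far: 4 stops brighter. Shutter speed: 1/15 → 1/30 → 1/60 → 1/125 → 1/250.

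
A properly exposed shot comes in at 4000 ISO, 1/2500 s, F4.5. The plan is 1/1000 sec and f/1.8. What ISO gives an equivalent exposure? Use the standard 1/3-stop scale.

ISO 250

Shutter speed: 1/2500 → 1/2000 → 1/1600 → 1/1250 → 1/1000 — 1 1/3 stops slower (brighter).
Aperture: f/4.5 → f/4 → f/3.5 → f/3.2 → f/2.8 → f/2.5 → f/2.2 → f/2 → f/1.8 — 2 2/3 stops opened up (brighter).
Net change so far: 4 stops brighter. Offset with the ISO: 4000 → 3200 → 2500 → 2000 → 1600 → 1250 → 1000 → 800 → 640 → 500 → 400 → 320 → 250.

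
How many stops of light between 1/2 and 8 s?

4 stops

1/2 → 1 → 2 → 4 → 8 — count the steps: 4 stops.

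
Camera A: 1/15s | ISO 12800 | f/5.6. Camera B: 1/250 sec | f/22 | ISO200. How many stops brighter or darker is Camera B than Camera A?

Aperture: f/5.6 → f/8 → f/11 → f/16 → f/22 — 4 stops smaller aperture (darker).
Shutter speed: 1/15 → 1/30 → 1/60 → 1/125 → 1/250 — 4 stops shorter (darker).
ISO: 12800 → 6400 → 3200 → 1600 → 800 → 400 → 200 — 6 stops dropped (darker).
Net: −4 −4 −6 = −14 stops.

14 stops darker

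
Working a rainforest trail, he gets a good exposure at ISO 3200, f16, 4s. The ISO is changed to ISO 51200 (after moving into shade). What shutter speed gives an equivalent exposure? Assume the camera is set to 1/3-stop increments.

ISO: 3200 → 4000 → 5000 → 6400 → 8000 → 10000 → 12800 → 16000 → 20000 → 25600 → 32000 → 40000 → 51200 — 4 stops raised (brighter).
Need 4 stops darker from the shutter speed: 4 → 3.2 → 2.5 → 2 → 1.6 → 1.3 → 1 → 0.8 → 0.6 → 0.5 → 0.4 → 0.3 → 1/4.

1/4s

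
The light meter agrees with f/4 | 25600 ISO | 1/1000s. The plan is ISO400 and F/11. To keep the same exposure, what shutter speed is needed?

ISO: 25600 → 12800 → 6400 → 3200 → 1600 → 800 → 400 — 6 stops lower (darker).
Aperture: f/4 → f/5.6 → f/8 → f/11 — 3 stops narrower (darker).
Net change so far: 9 stops darker. Offset with the shutter speed: 1/1000 → 1/500 → 1/250 → 1/125 → 1/60 → 1/30 → 1/15 → 1/8 → 1/4 → 1/2.

1/2s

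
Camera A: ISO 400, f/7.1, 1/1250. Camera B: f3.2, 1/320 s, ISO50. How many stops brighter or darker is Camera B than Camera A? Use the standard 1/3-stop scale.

1 1/3 stops brighter

Aperture: f/7.1 → f/6.3 → f/5.6 → f/5 → f/4.5 → f/4 → f/3.5 → f/3.2 — 2 1/3 stops opened up (brighter).
Shutter speed: 1/1250 → 1/1000 → 1/800 → 1/640 → 1/500 → 1/400 → 1/320 — 2 stops slower (brighter).
ISO: 400 → 320 → 250 → 200 → 160 → 125 → 100 → 80 → 64 → 50 — 3 stops lower (darker).
Net: +2 1/3 +2 −3 = +1 1/3 stops.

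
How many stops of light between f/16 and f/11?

f/16 → f/11 — count the steps: 1 stop.

1 stop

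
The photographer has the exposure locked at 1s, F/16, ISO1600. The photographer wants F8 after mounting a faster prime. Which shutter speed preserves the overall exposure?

1/4s

Aperture: f/16 → f/11 → f/8 — 2 stops larger aperture (brighter).
Need 2 stops darker from the shutter speed: 1 → 1/2 → 1/4.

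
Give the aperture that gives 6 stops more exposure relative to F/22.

Aperture: f/22 → f/16 → f/11 → f/8 → f/5.6 → f/4 → f/2.8 — 6 stops larger aperture (brighter).

f/2.8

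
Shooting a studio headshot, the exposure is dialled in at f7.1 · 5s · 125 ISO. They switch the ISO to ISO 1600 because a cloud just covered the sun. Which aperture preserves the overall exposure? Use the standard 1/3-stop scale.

f/25

ISO: 125 → 160 → 200 → 250 → 320 → 400 → 500 → 640 → 800 → 1000 → 1250 → 1600 — 3 2/3 stops higher (brighter).
Need 3 2/3 stops darker from the aperture: f/7.1 → f/8 → f/9 → f/10 → f/11 → f/13 → f/14 → f/16 → f/18 → f/20 → f/22 → f/25.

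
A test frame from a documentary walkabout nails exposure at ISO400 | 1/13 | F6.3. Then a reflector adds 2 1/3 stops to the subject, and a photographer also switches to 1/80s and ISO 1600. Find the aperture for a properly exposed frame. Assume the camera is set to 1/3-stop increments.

f/11

Scene light: 2 1/3 stops brighter.
Shutter speed: 1/13 → 1/15 → 1/20 → 1/25 → 1/30 → 1/40 → 1/50 → 1/60 → 1/80 — 2 2/3 stops shorter (darker).
ISO: 400 → 500 → 640 → 800 → 1000 → 1250 → 1600 — 2 stops raised (brighter).
Net so far: 1 2/3 stops brighter. Aperture: f/6.3 → f/7.1 → f/8 → f/9 → f/10 → f/11.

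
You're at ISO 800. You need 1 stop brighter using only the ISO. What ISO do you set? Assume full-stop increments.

ISO: 800 → 1600 — 1 stop raised (brighter).

ISO 1600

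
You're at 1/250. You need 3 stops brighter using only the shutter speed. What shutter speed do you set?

1/30s

Shutter speed: 1/250 → 1/125 → 1/60 → 1/30 — 3 stops slower (brighter).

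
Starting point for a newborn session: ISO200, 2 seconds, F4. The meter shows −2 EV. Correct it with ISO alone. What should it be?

ISO 800

Underexposed by 2 stops → need 2 stops brighter.
ISO: 200 → 400 → 800.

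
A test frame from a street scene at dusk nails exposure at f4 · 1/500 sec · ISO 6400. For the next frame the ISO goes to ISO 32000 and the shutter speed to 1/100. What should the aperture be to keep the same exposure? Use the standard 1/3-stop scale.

f/20

ISO: 6400 → 8000 → 10000 → 12800 → 16000 → 20000 → 25600 → 32000 — 2 1/3 stops raised (brighter).
Shutter speed: 1/500 → 1/400 → 1/320 → 1/250 → 1/200 → 1/160 → 1/125 → 1/100 — 2 1/3 stops slower (brighter).
Net change so far: 4 2/3 stops brighter. Offset with the aperture: f/4 → f/4.5 → f/5 → f/5.6 → f/6.3 → f/7.1 → f/8 → f/9 → f/10 → f/11 → f/13 → f/14 → f/16 → f/18 → f/20.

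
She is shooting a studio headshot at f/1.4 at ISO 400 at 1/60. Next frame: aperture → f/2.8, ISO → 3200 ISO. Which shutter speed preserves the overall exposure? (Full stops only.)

1/125s

Aperture: f/1.4 → f/2 → f/2.8 — 2 stops narrower (darker).
ISO: 400 → 800 → 1600 → 3200 — 3 stops raised (brighter).
Net change so far: 1 stop brighter. Offset with the shutter speed: 1/60 → 1/125.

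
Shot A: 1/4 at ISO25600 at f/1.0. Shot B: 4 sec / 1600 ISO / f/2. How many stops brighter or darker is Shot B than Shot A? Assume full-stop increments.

2 stops darker

Aperture: f/1.0 → f/1.4 → f/2 — 2 stops smaller aperture (darker).
Shutter speed: 1/4 → 1/2 → 1 → 2 → 4 — 4 stops longer (brighter).
ISO: 25600 → 12800 → 6400 → 3200 → 1600 — 4 stops dropped (darker).
Net: −2 +4 −4 = −2 stops.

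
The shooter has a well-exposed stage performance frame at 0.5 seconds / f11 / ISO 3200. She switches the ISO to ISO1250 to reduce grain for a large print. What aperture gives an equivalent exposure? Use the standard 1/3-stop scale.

ISO: 3200 → 2500 → 2000 → 1600 → 1250 — 1 1/3 stops dropped (darker).
Need 1 1/3 stops brighter from the aperture: f/11 → f/10 → f/9 → f/8 → f/7.1.

f/7.1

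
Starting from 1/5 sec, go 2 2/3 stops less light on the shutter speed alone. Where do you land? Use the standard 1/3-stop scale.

Shutter speed: 1/5 → 1/6 → 1/8 → 1/10 → 1/13 → 1/15 → 1/20 → 1/25 → 1/30 — 2 2/3 stops shorter (darker).

1/30s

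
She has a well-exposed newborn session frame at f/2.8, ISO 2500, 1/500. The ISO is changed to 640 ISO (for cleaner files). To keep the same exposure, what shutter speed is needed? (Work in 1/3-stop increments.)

ISO: 2500 → 2000 → 1600 → 1250 → 1000 → 800 → 640 — 2 stops lower (darker).
Need 2 stops brighter from the shutter speed: 1/500 → 1/400 → 1/320 → 1/250 → 1/200 → 1/160 → 1/125.

1/125s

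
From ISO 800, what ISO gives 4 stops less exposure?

ISO: 800 → 400 → 200 → 100 → 50 — 4 stops dropped (darker).

ISO 50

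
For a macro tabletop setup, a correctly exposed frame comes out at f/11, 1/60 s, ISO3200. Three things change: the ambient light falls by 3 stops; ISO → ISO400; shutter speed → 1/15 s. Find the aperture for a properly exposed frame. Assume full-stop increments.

Scene light: 3 stops darker.
ISO: 3200 → 1600 → 800 → 400 — 3 stops lower (darker).
Shutter speed: 1/60 → 1/30 → 1/15 — 2 stops longer (brighter).
Net so far: 4 stops darker. Aperture: f/11 → f/8 → f/5.6 → f/4 → f/2.8.

f/2.8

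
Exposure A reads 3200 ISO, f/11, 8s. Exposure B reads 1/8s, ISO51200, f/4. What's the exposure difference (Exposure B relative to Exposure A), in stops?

1 stop brighter

Aperture: f/11 → f/8 → f/5.6 → f/4 — 3 stops larger aperture (brighter).
Shutter speed: 8 → 4 → 2 → 1 → 1/2 → 1/4 → 1/8 — 6 stops shorter (darker).
ISO: 3200 → 6400 → 12800 → 25600 → 51200 — 4 stops higher (brighter).
Net: +3 −6 +4 = +1 stop.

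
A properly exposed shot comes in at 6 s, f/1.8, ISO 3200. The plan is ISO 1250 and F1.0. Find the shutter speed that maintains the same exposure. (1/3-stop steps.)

5 s

ISO: 3200 → 2500 → 2000 → 1600 → 1250 — 1 1/3 stops dropped (darker).
Aperture: f/1.8 → f/1.6 → f/1.4 → f/1.2 → f/1.1 → f/1.0 — 1 2/3 stops wider (brighter).
Net change so far: 1/3 stop brighter. Offset with the shutter speed: 6 → 5.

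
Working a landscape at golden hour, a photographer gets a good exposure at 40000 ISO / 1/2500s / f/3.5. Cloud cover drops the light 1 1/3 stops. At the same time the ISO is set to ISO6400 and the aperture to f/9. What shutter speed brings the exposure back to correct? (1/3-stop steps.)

1/25s

Scene light: 1 1/3 stops darker.
ISO: 40000 → 32000 → 25600 → 20000 → 16000 → 12800 → 10000 → 8000 → 6400 — 2 2/3 stops lower (darker).
Aperture: f/3.5 → f/4 → f/4.5 → f/5 → f/5.6 → f/6.3 → f/7.1 → f/8 → f/9 — 2 2/3 stops stopped down (darker).
Net so far: 6 2/3 stops darker. Shutter speed: 1/2500 → 1/2000 → 1/1600 → 1/1250 → 1/1000 → 1/800 → 1/640 → 1/500 → 1/400 → 1/320 → 1/250 → 1/200 → 1/160 → 1/125 → 1/100 → 1/80 → 1/60 → 1/50 → 1/40 → 1/30 → 1/25.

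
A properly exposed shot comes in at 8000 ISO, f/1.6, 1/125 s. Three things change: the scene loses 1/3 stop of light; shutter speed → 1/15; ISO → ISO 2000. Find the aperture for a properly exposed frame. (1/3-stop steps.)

Scene light: 1/3 stop darker.
Shutter speed: 1/125 → 1/100 → 1/80 → 1/60 → 1/50 → 1/40 → 1/30 → 1/25 → 1/20 → 1/15 — 3 stops slower (brighter).
ISO: 8000 → 6400 → 5000 → 4000 → 3200 → 2500 → 2000 — 2 stops lower (darker).
Net so far: 2/3 stop brighter. Aperture: f/1.6 → f/1.8 → f/2.

f/2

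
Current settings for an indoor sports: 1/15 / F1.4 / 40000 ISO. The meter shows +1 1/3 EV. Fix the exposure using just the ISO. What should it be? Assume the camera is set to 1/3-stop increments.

Overexposed by 1 1/3 stops → need 1 1/3 stops darker.
ISO: 40000 → 32000 → 25600 → 20000 → 16000.

ISO 16000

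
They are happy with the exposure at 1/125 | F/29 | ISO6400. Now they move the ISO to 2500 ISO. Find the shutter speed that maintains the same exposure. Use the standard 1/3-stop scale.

1/50s

ISO: 6400 → 5000 → 4000 → 3200 → 2500 — 1 1/3 stops lower (darker).
Need 1 1/3 stops brighter from the shutter speed: 1/125 → 1/100 → 1/80 → 1/60 → 1/50.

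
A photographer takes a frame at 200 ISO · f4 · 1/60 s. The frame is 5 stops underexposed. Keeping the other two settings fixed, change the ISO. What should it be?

Underexposed by 5 stops → need 5 stops brighter.
ISO: 200 → 400 → 800 → 1600 → 3200 → 6400.

ISO 6400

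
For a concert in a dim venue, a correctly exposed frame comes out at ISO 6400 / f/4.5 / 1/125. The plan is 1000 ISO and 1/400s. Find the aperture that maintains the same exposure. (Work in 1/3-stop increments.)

f/1.0

ISO: 6400 → 5000 → 4000 → 3200 → 2500 → 2000 → 1600 → 1250 → 1000 — 2 2/3 stops dropped (darker).
Shutter speed: 1/125 → 1/160 → 1/200 → 1/250 → 1/320 → 1/400 — 1 2/3 stops faster (darker).
Net change so far: 4 1/3 stops darker. Offset with the aperture: f/4.5 → f/4 → f/3.5 → f/3.2 → f/2.8 → f/2.5 → f/2.2 → f/2 → f/1.8 → f/1.6 → f/1.4 → f/1.2 → f/1.1 → f/1.0.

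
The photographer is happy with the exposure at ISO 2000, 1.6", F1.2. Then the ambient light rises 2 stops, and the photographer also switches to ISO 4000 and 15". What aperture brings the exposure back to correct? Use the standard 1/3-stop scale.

f/11

Scene light: 2 stops brighter.
ISO: 2000 → 2500 → 3200 → 4000 — 1 stop raised (brighter).
Shutter speed: 1.6 → 2 → 2.5 → 3.2 → 4 → 5 → 6 → 8 → 10 → 13 → 15 — 3 1/3 stops slower (brighter).
Net so far: 6 1/3 stops brighter. Aperture: f/1.2 → f/1.4 → f/1.6 → f/1.8 → f/2 → f/2.2 → f/2.5 → f/2.8 → f/3.2 → f/3.5 → f/4 → f/4.5 → f/5 → f/5.6 → f/6.3 → f/7.1 → f/8 → f/9 → f/10 → f/11.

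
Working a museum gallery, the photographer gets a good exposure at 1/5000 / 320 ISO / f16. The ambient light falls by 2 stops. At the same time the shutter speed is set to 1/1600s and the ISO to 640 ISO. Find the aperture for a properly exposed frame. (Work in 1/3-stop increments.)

f/20

Scene light: 2 stops darker.
Shutter speed: 1/5000 → 1/4000 → 1/3200 → 1/2500 → 1/2000 → 1/1600 — 1 2/3 stops slower (brighter).
ISO: 320 → 400 → 500 → 640 — 1 stop higher (brighter).
Net so far: 2/3 stop brighter. Aperture: f/16 → f/18 → f/20.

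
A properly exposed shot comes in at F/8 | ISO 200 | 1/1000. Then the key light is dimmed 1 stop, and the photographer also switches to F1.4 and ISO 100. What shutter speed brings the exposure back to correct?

1/8000s

Scene light: 1 stop darker.
Aperture: f/8 → f/5.6 → f/4 → f/2.8 → f/2 → f/1.4 — 5 stops larger aperture (brighter).
ISO: 200 → 100 — 1 stop dropped (darker).
Net so far: 3 stops brighter. Shutter speed: 1/1000 → 1/2000 → 1/4000 → 1/8000.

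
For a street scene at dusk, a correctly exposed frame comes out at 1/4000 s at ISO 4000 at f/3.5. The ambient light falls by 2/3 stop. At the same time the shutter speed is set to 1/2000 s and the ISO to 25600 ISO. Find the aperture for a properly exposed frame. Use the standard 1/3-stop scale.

Scene light: 2/3 stop darker.
Shutter speed: 1/4000 → 1/3200 → 1/2500 → 1/2000 — 1 stop slower (brighter).
ISO: 4000 → 5000 → 6400 → 8000 → 10000 → 12800 → 16000 → 20000 → 25600 — 2 2/3 stops higher (brighter).
Net so far: 3 stops brighter. Aperture: f/3.5 → f/4 → f/4.5 → f/5 → f/5.6 → f/6.3 → f/7.1 → f/8 → f/9 → f/10.

f/10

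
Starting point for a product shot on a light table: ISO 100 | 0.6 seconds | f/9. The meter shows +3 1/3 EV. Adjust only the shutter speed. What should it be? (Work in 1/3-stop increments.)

Overexposed by 3 1/3 stops → need 3 1/3 stops darker.
Shutter speed: 0.6 → 0.5 → 0.4 → 0.3 → 1/4 → 1/5 → 1/6 → 1/8 → 1/10 → 1/13 → 1/15.

1/15s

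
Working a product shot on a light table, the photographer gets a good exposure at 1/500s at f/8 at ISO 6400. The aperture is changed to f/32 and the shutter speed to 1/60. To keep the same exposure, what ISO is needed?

Aperture: f/8 → f/11 → f/16 → f/22 → f/32 — 4 stops narrower (darker).
Shutter speed: 1/500 → 1/250 → 1/125 → 1/60 — 3 stops longer (brighter).
Net change so far: 1 stop darker. Offset with the ISO: 6400 → 12800.

ISO 12800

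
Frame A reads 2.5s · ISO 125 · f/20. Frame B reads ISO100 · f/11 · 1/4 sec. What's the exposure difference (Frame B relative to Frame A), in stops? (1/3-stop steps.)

2 stops darker

Aperture: f/20 → f/18 → f/16 → f/14 → f/13 → f/11 — 1 2/3 stops wider (brighter).
Shutter speed: 2.5 → 2 → 1.6 → 1.3 → 1 → 0.8 → 0.6 → 0.5 → 0.4 → 0.3 → 1/4 — 3 1/3 stops shorter (darker).
ISO: 125 → 100 — 1/3 stop dropped (darker).
Net: +1 2/3 −3 1/3 −1/3 = −2 stops.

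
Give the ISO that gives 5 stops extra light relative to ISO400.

ISO: 400 → 800 → 1600 → 3200 → 6400 → 12800 — 5 stops higher (brighter).

ISO 12800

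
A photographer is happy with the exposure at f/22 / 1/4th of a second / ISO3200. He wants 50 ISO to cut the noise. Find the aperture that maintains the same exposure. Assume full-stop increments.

ISO: 3200 → 1600 → 800 → 400 → 200 → 100 → 50 — 6 stops lower (darker).
Need 6 stops brighter from the aperture: f/22 → f/16 → f/11 → f/8 → f/5.6 → f/4 → f/2.8.

f/2.8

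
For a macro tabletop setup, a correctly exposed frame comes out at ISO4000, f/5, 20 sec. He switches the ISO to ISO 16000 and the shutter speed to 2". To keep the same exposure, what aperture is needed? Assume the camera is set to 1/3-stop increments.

ISO: 4000 → 5000 → 6400 → 8000 → 10000 → 12800 → 16000 — 2 stops raised (brighter).
Shutter speed: 20 → 15 → 13 → 10 → 8 → 6 → 5 → 4 → 3.2 → 2.5 → 2 — 3 1/3 stops shorter (darker).
Net change so far: 1 1/3 stops darker. Offset with the aperture: f/5 → f/4.5 → f/4 → f/3.5 → f/3.2.

f/3.2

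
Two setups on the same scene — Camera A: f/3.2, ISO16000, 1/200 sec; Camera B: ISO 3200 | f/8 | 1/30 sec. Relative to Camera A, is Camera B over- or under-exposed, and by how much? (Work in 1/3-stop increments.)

Aperture: f/3.2 → f/3.5 → f/4 → f/4.5 → f/5 → f/5.6 → f/6.3 → f/7.1 → f/8 — 2 2/3 stops smaller aperture (darker).
Shutter speed: 1/200 → 1/160 → 1/125 → 1/100 → 1/80 → 1/60 → 1/50 → 1/40 → 1/30 — 2 2/3 stops longer (brighter).
ISO: 16000 → 12800 → 10000 → 8000 → 6400 → 5000 → 4000 → 3200 — 2 1/3 stops lower (darker).
Net: −2 2/3 +2 2/3 −2 1/3 = −2 1/3 stops.

2 1/3 stops darker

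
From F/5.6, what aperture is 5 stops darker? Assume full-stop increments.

Aperture: f/5.6 → f/8 → f/11 → f/16 → f/22 → f/32 — 5 stops smaller aperture (darker).

f/32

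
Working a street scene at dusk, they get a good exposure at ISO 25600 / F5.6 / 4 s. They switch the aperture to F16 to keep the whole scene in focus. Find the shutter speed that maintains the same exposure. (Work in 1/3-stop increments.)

30 s

Aperture: f/5.6 → f/6.3 → f/7.1 → f/8 → f/9 → f/10 → f/11 → f/13 → f/14 → f/16 — 3 stops smaller aperture (darker).
Need 3 stops brighter from the shutter speed: 4 → 5 → 6 → 8 → 10 → 13 → 15 → 20 → 25 → 30.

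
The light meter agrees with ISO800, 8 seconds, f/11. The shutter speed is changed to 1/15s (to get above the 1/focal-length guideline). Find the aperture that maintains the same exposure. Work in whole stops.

Shutter speed: 8 → 4 → 2 → 1 → 1/2 → 1/4 → 1/8 → 1/15 — 7 stops shorter (darker).
Need 7 stops brighter from the aperture: f/11 → f/8 → f/5.6 → f/4 → f/2.8 → f/2 → f/1.4 → f/1.0.

f/1.0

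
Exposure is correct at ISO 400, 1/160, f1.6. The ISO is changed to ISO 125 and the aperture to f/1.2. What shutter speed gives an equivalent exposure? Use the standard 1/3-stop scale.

1/80s

ISO: 400 → 320 → 250 → 200 → 160 → 125 — 1 2/3 stops lower (darker).
Aperture: f/1.6 → f/1.4 → f/1.2 — 2/3 stop opened up (brighter).
Net change so far: 1 stop darker. Offset with the shutter speed: 1/160 → 1/125 → 1/100 → 1/80.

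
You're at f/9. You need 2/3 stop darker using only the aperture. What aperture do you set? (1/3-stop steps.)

f/11

Aperture: f/9 → f/10 → f/11 — 2/3 stop narrower (darker).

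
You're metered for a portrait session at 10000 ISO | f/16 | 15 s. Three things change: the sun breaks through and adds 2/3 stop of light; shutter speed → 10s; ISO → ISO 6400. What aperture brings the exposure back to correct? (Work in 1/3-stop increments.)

f/13

Scene light: 2/3 stop brighter.
Shutter speed: 15 → 13 → 10 — 2/3 stop shorter (darker).
ISO: 10000 → 8000 → 6400 — 2/3 stop dropped (darker).
Net so far: 2/3 stop darker. Aperture: f/16 → f/14 → f/13.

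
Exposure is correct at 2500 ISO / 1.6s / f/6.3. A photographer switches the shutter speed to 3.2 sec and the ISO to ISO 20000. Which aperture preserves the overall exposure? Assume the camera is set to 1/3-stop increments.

Shutter speed: 1.6 → 2 → 2.5 → 3.2 — 1 stop slower (brighter).
ISO: 2500 → 3200 → 4000 → 5000 → 6400 → 8000 → 10000 → 12800 → 16000 → 20000 — 3 stops raised (brighter).
Net change so far: 4 stops brighter. Offset with the aperture: f/6.3 → f/7.1 → f/8 → f/9 → f/10 → f/11 → f/13 → f/14 → f/16 → f/18 → f/20 → f/22 → f/25.

f/25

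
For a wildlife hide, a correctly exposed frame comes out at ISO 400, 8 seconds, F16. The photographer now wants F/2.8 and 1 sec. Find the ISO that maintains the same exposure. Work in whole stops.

Aperture: f/16 → f/11 → f/8 → f/5.6 → f/4 → f/2.8 — 5 stops wider (brighter).
Shutter speed: 8 → 4 → 2 → 1 — 3 stops faster (darker).
Net change so far: 2 stops brighter. Offset with the ISO: 400 → 200 → 100.

ISO 100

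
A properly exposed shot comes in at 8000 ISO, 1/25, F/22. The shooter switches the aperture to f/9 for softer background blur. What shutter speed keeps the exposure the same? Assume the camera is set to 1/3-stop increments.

1/160s

Aperture: f/22 → f/20 → f/18 → f/16 → f/14 → f/13 → f/11 → f/10 → f/9 — 2 2/3 stops wider (brighter).
Need 2 2/3 stops darker from the shutter speed: 1/25 → 1/30 → 1/40 → 1/50 → 1/60 → 1/80 → 1/100 → 1/125 → 1/160.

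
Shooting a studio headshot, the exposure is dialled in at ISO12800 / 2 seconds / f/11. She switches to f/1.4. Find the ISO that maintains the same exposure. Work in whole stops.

Aperture: f/11 → f/8 → f/5.6 → f/4 → f/2.8 → f/2 → f/1.4 — 6 stops larger aperture (brighter).
Need 6 stops darker from the ISO: 12800 → 6400 → 3200 → 1600 → 800 → 400 → 200.

ISO 200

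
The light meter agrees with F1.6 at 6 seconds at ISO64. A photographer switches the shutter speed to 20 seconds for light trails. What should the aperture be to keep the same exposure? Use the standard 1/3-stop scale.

Shutter speed: 6 → 8 → 10 → 13 → 15 → 20 — 1 2/3 stops slower (brighter).
Need 1 2/3 stops darker from the aperture: f/1.6 → f/1.8 → f/2 → f/2.2 → f/2.5 → f/2.8.

f/2.8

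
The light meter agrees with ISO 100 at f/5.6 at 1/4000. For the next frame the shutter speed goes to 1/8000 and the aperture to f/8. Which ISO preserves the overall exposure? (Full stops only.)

Shutter speed: 1/4000 → 1/8000 — 1 stop faster (darker).
Aperture: f/5.6 → f/8 — 1 stop smaller aperture (darker).
Net change so far: 2 stops darker. Offset with the ISO: 100 → 200 → 400.

ISO 400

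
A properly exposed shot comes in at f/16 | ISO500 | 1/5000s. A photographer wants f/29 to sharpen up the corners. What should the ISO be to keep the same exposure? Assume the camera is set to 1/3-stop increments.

ISO 1600

Aperture: f/16 → f/18 → f/20 → f/22 → f/25 → f/29 — 1 2/3 stops smaller aperture (darker).
Need 1 2/3 stops brighter from the ISO: 500 → 640 → 800 → 1000 → 1250 → 1600.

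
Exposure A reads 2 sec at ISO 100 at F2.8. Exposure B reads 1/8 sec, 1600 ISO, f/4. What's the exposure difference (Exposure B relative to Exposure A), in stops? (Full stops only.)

1 stop darker

Aperture: f/2.8 → f/4 — 1 stop narrower (darker).
Shutter speed: 2 → 1 → 1/2 → 1/4 → 1/8 — 4 stops shorter (darker).
ISO: 100 → 200 → 400 → 800 → 1600 — 4 stops higher (brighter).
Net: −1 −4 +4 = −1 stop.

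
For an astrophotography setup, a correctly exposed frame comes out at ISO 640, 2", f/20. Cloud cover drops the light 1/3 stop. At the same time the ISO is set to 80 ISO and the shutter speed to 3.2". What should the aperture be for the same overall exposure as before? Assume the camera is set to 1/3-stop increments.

f/8

Scene light: 1/3 stop darker.
ISO: 640 → 500 → 400 → 320 → 250 → 200 → 160 → 125 → 100 → 80 — 3 stops dropped (darker).
Shutter speed: 2 → 2.5 → 3.2 — 2/3 stop slower (brighter).
Net so far: 2 2/3 stops darker. Aperture: f/20 → f/18 → f/16 → f/14 → f/13 → f/11 → f/10 → f/9 → f/8.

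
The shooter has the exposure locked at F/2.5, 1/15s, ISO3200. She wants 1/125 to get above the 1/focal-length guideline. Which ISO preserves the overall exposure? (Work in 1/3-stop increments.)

ISO 25600

Shutter speed: 1/15 → 1/20 → 1/25 → 1/30 → 1/40 → 1/50 → 1/60 → 1/80 → 1/100 → 1/125 — 3 stops faster (darker).
Need 3 stops brighter from the ISO: 3200 → 4000 → 5000 → 6400 → 8000 → 10000 → 12800 → 16000 → 20000 → 25600.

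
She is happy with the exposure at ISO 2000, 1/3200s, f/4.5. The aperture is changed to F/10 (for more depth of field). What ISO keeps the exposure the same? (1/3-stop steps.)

Aperture: f/4.5 → f/5 → f/5.6 → f/6.3 → f/7.1 → f/8 → f/9 → f/10 — 2 1/3 stops smaller aperture (darker).
Need 2 1/3 stops brighter from the ISO: 2000 → 2500 → 3200 → 4000 → 5000 → 6400 → 8000 → 10000.

ISO 10000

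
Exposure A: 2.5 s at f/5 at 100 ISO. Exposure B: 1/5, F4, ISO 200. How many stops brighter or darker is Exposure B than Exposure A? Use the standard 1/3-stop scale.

Aperture: f/5 → f/4.5 → f/4 — 2/3 stop wider (brighter).
Shutter speed: 2.5 → 2 → 1.6 → 1.3 → 1 → 0.8 → 0.6 → 0.5 → 0.4 → 0.3 → 1/4 → 1/5 — 3 2/3 stops faster (darker).
ISO: 100 → 125 → 160 → 200 — 1 stop higher (brighter).
Net: +2/3 −3 2/3 +1 = −2 stops.

2 stops darker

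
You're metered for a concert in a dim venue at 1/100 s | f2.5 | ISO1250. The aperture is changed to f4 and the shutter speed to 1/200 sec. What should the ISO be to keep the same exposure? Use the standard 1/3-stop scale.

ISO 6400

Aperture: f/2.5 → f/2.8 → f/3.2 → f/3.5 → f/4 — 1 1/3 stops narrower (darker).
Shutter speed: 1/100 → 1/125 → 1/160 → 1/200 — 1 stop faster (darker).
Net change so far: 2 1/3 stops darker. Offset with the ISO: 1250 → 1600 → 2000 → 2500 → 3200 → 4000 → 5000 → 6400.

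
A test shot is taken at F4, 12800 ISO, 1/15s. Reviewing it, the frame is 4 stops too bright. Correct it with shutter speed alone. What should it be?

1/250s

Overexposed by 4 stops → need 4 stops darker.
Shutter speed: 1/15 → 1/30 → 1/60 → 1/125 → 1/250.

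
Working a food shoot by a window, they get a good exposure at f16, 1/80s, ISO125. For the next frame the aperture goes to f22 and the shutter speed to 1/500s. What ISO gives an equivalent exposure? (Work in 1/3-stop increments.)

ISO 1600

Aperture: f/16 → f/18 → f/20 → f/22 — 1 stop smaller aperture (darker).
Shutter speed: 1/80 → 1/100 → 1/125 → 1/160 → 1/200 → 1/250 → 1/320 → 1/400 → 1/500 — 2 2/3 stops faster (darker).
Net change so far: 3 2/3 stops darker. Offset with the ISO: 125 → 160 → 200 → 250 → 320 → 400 → 500 → 640 → 800 → 1000 → 1250 → 1600.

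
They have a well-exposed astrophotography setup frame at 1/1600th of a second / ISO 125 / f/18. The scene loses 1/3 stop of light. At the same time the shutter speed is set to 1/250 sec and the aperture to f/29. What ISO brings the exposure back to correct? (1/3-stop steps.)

Scene light: 1/3 stop darker.
Shutter speed: 1/1600 → 1/1250 → 1/1000 → 1/800 → 1/640 → 1/500 → 1/400 → 1/320 → 1/250 — 2 2/3 stops slower (brighter).
Aperture: f/18 → f/20 → f/22 → f/25 → f/29 — 1 1/3 stops narrower (darker).
Net so far: 1 stop brighter. ISO: 125 → 100 → 80 → 64.

ISO 64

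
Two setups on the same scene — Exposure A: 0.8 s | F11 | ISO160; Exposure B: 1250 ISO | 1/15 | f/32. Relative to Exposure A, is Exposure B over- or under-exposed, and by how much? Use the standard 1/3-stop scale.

Aperture: f/11 → f/13 → f/14 → f/16 → f/18 → f/20 → f/22 → f/25 → f/29 → f/32 — 3 stops narrower (darker).
Shutter speed: 0.8 → 0.6 → 0.5 → 0.4 → 0.3 → 1/4 → 1/5 → 1/6 → 1/8 → 1/10 → 1/13 → 1/15 — 3 2/3 stops faster (darker).
ISO: 160 → 200 → 250 → 320 → 400 → 500 → 640 → 800 → 1000 → 1250 — 3 stops higher (brighter).
Net: −3 −3 2/3 +3 = −3 2/3 stops.

3 2/3 stops darker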